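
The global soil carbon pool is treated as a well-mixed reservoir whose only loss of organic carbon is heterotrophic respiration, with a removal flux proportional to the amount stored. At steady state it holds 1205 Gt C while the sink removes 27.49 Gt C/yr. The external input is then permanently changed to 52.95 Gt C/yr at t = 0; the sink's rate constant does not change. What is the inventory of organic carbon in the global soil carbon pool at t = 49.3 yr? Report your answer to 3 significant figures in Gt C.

The sink rate constant is k = F₀/M₀ = 27.49/1205 = 0.02281 yr⁻¹.
Solving dM/dt = F₁ − kM with M(0) = M₀ gives M(t) = F₁/k + (M₀ − F₁/k)·e^(−kt).
F₁/k = 52.95/0.02281 = 2321.0 Gt C; kt = 0.02281 × 49.3 = 1.125, e^(−kt) = 0.3248.
M(49.3) = 2321.0 + (1205 − 2321.0) × 0.3248 = 2321.0 − 362.4 = 1958.6 Gt C.

1960 Gt C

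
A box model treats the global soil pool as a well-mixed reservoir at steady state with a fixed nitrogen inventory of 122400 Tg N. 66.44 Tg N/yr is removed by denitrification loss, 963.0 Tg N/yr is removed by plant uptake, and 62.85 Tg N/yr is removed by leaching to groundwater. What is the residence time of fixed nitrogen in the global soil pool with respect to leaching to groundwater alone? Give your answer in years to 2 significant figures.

1900 yr

Residence time with respect to a single sink: τ = M / F_sink.
τ = 122400 / 62.85 = 1947 yr.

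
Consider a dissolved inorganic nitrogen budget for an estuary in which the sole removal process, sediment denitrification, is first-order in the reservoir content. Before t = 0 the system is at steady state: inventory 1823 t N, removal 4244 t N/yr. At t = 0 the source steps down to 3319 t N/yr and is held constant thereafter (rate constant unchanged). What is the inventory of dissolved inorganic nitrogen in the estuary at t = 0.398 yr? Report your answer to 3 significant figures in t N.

1580 t N

Residence time τ = M₀/F₀ = 0.4295 yr. The eventual steady state is M_∞ = M₀·(F₁/F₀) = 1823 × 3319/4244 = 1425.7 t N.
The anomaly ΔM(t) = M(t) − M_∞ decays as ΔM₀·e^(−t/τ) with ΔM₀ = 1823 − 1425.7 = 397.3 t N.
At t = 0.398 yr, e^(−t/τ) = e^(−0.9266) = 0.3959, so ΔM = 157.3 t N and M = 1425.7 + 157.3 = 1583.0 t N.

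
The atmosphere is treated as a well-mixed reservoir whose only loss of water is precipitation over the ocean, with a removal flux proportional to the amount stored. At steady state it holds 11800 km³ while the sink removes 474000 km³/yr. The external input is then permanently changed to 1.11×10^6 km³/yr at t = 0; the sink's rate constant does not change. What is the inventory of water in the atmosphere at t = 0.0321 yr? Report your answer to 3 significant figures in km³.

23300 km³

Residence time τ = M₀/F₀ = 0.02489 yr. The eventual steady state is M_∞ = M₀·(F₁/F₀) = 11800 × 1.11×10^6/474000 = 27633 km³.
The anomaly ΔM(t) = M(t) − M_∞ decays as ΔM₀·e^(−t/τ) with ΔM₀ = 11800 − 27633 = −15830 km³.
At t = 0.0321 yr, e^(−t/τ) = e^(−1.289) = 0.2754, so ΔM = −4361 km³ and M = 27633 − 4361 = 23272 km³.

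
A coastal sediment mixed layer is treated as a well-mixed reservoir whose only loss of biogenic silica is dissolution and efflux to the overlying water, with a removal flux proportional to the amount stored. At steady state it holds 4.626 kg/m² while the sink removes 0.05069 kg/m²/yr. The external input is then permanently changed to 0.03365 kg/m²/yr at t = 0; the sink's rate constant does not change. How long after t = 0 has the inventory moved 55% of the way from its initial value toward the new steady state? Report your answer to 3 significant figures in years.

τ = M₀/F₀ = 4.626/0.05069 = 91.26 yr.
The remaining gap fraction is e^(−t/τ); 55% covered ⇒ e^(−t/τ) = 0.450.
t = −τ ln(0.450) = 91.26 × 0.7985 = 72.87 yr.

72.9 yr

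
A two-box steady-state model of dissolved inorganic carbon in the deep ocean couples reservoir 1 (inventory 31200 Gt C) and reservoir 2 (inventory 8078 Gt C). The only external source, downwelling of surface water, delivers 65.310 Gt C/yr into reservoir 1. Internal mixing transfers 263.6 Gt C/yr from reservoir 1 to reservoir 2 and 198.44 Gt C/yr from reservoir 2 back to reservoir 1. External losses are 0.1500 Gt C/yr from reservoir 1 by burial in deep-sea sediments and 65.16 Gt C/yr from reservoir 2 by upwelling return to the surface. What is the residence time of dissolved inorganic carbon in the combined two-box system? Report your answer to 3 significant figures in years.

601 yr

Residence time in the combined system uses the total inventory and the total *external* removal — internal exchanges between the two boxes cancel.
M_total = 31200 + 8078 = 39278 Gt C.
ΣF_external_out = 0.1500 + 65.16 = 65.310 Gt C/yr.
τ = M_total / ΣF_ext = 39278 / 65.310 = 601.4 yr.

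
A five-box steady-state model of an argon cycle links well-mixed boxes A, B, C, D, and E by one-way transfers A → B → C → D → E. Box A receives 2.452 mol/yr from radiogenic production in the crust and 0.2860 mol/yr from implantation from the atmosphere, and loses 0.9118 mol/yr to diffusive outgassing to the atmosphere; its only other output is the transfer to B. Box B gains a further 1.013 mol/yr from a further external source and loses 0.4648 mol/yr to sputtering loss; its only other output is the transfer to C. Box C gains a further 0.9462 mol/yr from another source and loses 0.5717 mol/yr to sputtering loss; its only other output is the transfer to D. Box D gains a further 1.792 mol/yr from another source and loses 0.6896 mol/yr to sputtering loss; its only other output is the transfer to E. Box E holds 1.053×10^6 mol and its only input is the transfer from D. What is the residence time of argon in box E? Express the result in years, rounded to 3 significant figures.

Box A: F(A→B) = (2.452 + 0.2860) − 0.9118 = 1.8262 mol/yr.
Box B: F(B→C) = (1.8262 + 1.013) − 0.4648 = 2.3744 mol/yr.
Box C: F(C→D) = (2.3744 + 0.9462) − 0.5717 = 2.7489 mol/yr.
Box D: F(D→E) = (2.7489 + 1.792) − 0.6896 = 3.8513 mol/yr.
Box E throughput = its input = 3.8513 mol/yr; τ = 1.053×10^6 / 3.8513 = 273400 yr.

273000 yr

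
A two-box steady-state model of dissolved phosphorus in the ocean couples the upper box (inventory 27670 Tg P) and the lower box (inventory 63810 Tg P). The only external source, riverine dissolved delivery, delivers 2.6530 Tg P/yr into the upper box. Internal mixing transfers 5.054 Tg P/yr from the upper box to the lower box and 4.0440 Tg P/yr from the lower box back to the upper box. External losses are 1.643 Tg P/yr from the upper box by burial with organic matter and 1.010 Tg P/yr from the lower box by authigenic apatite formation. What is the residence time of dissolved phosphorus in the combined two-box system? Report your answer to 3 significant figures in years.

For the system as a whole, the A↔B exchange is internal and contributes nothing to the throughput; only the external sinks remove mass.
M_total = 27670 + 63810 = 91480 Tg P.
ΣF_external_out = 1.643 + 1.010 = 2.6530 Tg P/yr.
τ = M_total / ΣF_ext = 91480 / 2.6530 = 34480 yr.

34500 yr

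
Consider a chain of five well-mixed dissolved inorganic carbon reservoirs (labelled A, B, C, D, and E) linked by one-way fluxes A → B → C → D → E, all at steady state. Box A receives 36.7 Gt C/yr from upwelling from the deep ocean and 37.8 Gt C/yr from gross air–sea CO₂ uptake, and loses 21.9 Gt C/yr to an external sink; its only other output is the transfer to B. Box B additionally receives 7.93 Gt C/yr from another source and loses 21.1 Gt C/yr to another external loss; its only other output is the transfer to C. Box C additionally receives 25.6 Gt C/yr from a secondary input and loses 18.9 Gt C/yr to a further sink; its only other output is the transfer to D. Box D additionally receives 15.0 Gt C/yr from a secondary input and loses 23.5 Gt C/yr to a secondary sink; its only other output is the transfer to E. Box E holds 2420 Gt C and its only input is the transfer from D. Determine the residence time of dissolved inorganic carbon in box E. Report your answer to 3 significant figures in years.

Box A: F(A→B) = (36.7 + 37.8) − 21.9 = 52.600 Gt C/yr.
Box B: F(B→C) = (52.600 + 7.93) − 21.1 = 39.430 Gt C/yr.
Box C: F(C→D) = (39.430 + 25.6) − 18.9 = 46.130 Gt C/yr.
Box D: F(D→E) = (46.130 + 15.0) − 23.5 = 37.630 Gt C/yr.
Box E throughput = its input = 37.630 Gt C/yr; τ = 2420 / 37.630 = 64.31 yr.

64.3 yr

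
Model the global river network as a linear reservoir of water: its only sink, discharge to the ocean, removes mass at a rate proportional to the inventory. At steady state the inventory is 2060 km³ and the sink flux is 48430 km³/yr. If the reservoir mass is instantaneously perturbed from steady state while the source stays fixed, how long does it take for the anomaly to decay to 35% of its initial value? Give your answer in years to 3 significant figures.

For a linear reservoir the anomaly decays as exp(−t/τ) with τ = M/F = 2060/48430 = 0.04254 yr.
exp(−t/τ) = 0.35 ⇒ t = −τ ln(0.35) = 0.04254 × 1.050 = 0.04465 yr.

0.0447 yr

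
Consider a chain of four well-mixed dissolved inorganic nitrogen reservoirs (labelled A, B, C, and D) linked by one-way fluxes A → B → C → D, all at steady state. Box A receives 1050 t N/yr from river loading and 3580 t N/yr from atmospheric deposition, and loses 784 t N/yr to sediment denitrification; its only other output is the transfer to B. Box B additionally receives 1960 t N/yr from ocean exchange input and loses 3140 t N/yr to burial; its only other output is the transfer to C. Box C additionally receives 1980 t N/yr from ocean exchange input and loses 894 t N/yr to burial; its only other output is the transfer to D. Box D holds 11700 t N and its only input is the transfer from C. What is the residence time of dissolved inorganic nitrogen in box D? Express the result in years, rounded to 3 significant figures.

Box A: F(A→B) = (1050 + 3580) − 784 = 3846.0 t N/yr.
Box B: F(B→C) = (3846.0 + 1960) − 3140 = 2666.0 t N/yr.
Box C: F(C→D) = (2666.0 + 1980) − 894 = 3752.0 t N/yr.
Box D throughput = its input = 3752.0 t N/yr; τ = 11700 / 3752.0 = 3.118 yr.

3.12 yr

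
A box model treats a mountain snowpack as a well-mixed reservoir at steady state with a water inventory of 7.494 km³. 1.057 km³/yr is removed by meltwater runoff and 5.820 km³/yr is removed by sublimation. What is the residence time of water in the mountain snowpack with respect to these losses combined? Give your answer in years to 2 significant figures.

1.1 yr

Total removal = 1.057 + 5.820 = 6.8770 km³/yr.
τ = M / ΣF_out = 7.494 / 6.8770 = 1.090 yr.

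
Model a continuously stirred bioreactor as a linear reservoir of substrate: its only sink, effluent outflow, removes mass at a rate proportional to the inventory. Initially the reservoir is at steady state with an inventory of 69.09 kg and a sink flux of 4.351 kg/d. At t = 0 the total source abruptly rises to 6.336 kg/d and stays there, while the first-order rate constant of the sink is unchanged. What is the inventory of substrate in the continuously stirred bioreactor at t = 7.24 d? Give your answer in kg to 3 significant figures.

Residence time τ = M₀/F₀ = 15.88 d. The eventual steady state is M_∞ = M₀·(F₁/F₀) = 69.09 × 6.336/4.351 = 100.61 kg.
The anomaly ΔM(t) = M(t) − M_∞ decays as ΔM₀·e^(−t/τ) with ΔM₀ = 69.09 − 100.61 = −31.52 kg.
At t = 7.24 d, e^(−t/τ) = e^(−0.4559) = 0.6338, so ΔM = −19.98 kg and M = 100.61 − 19.98 = 80.631 kg.

80.6 kg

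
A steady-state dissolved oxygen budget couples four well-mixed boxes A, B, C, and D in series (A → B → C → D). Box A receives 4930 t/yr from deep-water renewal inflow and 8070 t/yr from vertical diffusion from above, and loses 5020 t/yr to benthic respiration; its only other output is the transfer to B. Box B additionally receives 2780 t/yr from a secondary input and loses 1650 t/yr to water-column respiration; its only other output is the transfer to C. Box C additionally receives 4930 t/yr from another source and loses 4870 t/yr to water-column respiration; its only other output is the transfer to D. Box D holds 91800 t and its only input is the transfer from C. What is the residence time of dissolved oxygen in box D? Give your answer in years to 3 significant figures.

Box A: F(A→B) = (4930 + 8070) − 5020 = 7980.0 t/yr.
Box B: F(B→C) = (7980.0 + 2780) − 1650 = 9110.0 t/yr.
Box C: F(C→D) = (9110.0 + 4930) − 4870 = 9170.0 t/yr.
Box D throughput = its input = 9170.0 t/yr; τ = 91800 / 9170.0 = 10.01 yr.

10.0 yr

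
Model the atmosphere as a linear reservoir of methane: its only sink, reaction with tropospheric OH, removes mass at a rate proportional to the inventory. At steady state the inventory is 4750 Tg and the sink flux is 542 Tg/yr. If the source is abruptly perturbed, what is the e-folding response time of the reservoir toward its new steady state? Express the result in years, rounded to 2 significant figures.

8.8 yr

For a linear reservoir the response time equals the residence time τ = M/F.
τ = 4750 / 542 = 8.764 yr.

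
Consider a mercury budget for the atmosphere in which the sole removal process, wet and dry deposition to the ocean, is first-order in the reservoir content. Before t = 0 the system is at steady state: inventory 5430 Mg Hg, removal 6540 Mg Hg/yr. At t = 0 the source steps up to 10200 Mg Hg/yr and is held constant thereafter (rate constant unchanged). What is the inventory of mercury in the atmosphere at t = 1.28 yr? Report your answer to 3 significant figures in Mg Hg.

Residence time τ = M₀/F₀ = 0.8303 yr. The eventual steady state is M_∞ = M₀·(F₁/F₀) = 5430 × 10200/6540 = 8468.8 Mg Hg.
The anomaly ΔM(t) = M(t) − M_∞ decays as ΔM₀·e^(−t/τ) with ΔM₀ = 5430 − 8468.8 = −3039 Mg Hg.
At t = 1.28 yr, e^(−t/τ) = e^(−1.542) = 0.2140, so ΔM = −650.4 Mg Hg and M = 8468.8 − 650.4 = 7818.4 Mg Hg.

7820 Mg Hg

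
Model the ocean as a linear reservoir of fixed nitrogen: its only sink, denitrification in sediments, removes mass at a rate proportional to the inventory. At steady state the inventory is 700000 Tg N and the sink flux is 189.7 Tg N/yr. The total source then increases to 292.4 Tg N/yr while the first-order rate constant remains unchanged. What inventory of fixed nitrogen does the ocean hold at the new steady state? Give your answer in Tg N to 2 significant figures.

1.1×10^6 Tg N

Rate constant k = F/M = 189.7 / 700000 = 0.0002710 yr⁻¹.
At the new steady state, source = k·M_new ⇒ M_new = 292.4 / 0.0002710 = 1.079×10^6 Tg N.
(Equivalently M_new = M × F_new/F_old = 700000 × 292.4/189.7.)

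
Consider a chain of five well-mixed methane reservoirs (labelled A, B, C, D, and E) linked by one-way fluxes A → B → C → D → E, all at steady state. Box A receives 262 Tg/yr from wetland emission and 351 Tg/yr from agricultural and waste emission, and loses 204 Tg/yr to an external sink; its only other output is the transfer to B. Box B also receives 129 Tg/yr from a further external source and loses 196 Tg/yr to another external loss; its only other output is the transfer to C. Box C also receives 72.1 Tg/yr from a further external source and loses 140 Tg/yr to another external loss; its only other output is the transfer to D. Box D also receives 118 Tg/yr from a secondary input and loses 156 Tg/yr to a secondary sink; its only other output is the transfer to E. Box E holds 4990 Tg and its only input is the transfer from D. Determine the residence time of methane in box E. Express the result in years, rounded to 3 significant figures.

Box A: F(A→B) = (262 + 351) − 204 = 409.00 Tg/yr.
Box B: F(B→C) = (409.00 + 129) − 196 = 342.00 Tg/yr.
Box C: F(C→D) = (342.00 + 72.1) − 140 = 274.10 Tg/yr.
Box D: F(D→E) = (274.10 + 118) − 156 = 236.10 Tg/yr.
Box E throughput = its input = 236.10 Tg/yr; τ = 4990 / 236.10 = 21.14 yr.

21.1 yr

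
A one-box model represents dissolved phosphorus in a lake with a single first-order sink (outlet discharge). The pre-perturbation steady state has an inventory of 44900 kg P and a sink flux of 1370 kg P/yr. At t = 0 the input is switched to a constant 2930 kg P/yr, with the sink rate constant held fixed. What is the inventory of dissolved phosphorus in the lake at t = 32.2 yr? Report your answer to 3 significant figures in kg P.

τ = M₀/F₀ = 44900/1370 = 32.77 yr; rate constant k = 1/τ.
New steady state M_∞ = F₁/k = F₁·τ = 2930 × 32.77 = 96027 kg P.
M(t) = M_∞ + (M₀ − M_∞)·e^(−t/τ); t/τ = 32.2/32.77 = 0.9825, so e^(−t/τ) = 0.3744.
M(t) = 96027 − 51130 × 0.3744 = 76886 kg P.

76900 kg P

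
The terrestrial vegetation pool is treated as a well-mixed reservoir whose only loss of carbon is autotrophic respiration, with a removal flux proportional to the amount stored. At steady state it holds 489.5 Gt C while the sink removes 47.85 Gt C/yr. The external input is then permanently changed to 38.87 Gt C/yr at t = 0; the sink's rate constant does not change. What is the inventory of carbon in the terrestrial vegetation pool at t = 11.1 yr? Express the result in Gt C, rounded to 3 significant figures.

τ = M₀/F₀ = 489.5/47.85 = 10.23 yr; rate constant k = 1/τ.
New steady state M_∞ = F₁/k = F₁·τ = 38.87 × 10.23 = 397.64 Gt C.
M(t) = M_∞ + (M₀ − M_∞)·e^(−t/τ); t/τ = 11.1/10.23 = 1.085, so e^(−t/τ) = 0.3379.
M(t) = 397.64 + 91.86 × 0.3379 = 428.68 Gt C.

429 Gt C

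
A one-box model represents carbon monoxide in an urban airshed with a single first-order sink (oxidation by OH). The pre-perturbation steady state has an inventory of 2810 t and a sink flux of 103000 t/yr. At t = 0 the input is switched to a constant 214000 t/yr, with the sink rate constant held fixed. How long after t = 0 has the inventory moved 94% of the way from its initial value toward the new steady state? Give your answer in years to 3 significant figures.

0.0768 yr

τ = M₀/F₀ = 2810/103000 = 0.02728 yr.
The remaining gap fraction is e^(−t/τ); 94% covered ⇒ e^(−t/τ) = 0.0600.
t = −τ ln(0.0600) = 0.02728 × 2.813 = 0.07675 yr.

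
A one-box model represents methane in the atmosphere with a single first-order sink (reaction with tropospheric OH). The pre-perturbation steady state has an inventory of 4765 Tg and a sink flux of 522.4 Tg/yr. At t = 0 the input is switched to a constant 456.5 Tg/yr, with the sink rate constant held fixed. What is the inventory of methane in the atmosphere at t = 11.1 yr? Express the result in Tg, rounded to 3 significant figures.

τ = M₀/F₀ = 4765/522.4 = 9.121 yr; rate constant k = 1/τ.
New steady state M_∞ = F₁/k = F₁·τ = 456.5 × 9.121 = 4163.9 Tg.
M(t) = M_∞ + (M₀ − M_∞)·e^(−t/τ); t/τ = 11.1/9.121 = 1.217, so e^(−t/τ) = 0.2961.
M(t) = 4163.9 + 601.1 × 0.2961 = 4341.9 Tg.

4340 Tg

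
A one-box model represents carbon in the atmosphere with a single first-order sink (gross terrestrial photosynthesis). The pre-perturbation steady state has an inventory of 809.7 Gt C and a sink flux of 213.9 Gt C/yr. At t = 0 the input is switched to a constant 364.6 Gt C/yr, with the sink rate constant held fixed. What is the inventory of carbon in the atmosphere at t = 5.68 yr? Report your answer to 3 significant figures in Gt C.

Residence time τ = M₀/F₀ = 3.785 yr. The eventual steady state is M_∞ = M₀·(F₁/F₀) = 809.7 × 364.6/213.9 = 1380.2 Gt C.
The anomaly ΔM(t) = M(t) − M_∞ decays as ΔM₀·e^(−t/τ) with ΔM₀ = 809.7 − 1380.2 = −570.5 Gt C.
At t = 5.68 yr, e^(−t/τ) = e^(−1.500) = 0.2230, so ΔM = −127.2 Gt C and M = 1380.2 − 127.2 = 1252.9 Gt C.

1250 Gt C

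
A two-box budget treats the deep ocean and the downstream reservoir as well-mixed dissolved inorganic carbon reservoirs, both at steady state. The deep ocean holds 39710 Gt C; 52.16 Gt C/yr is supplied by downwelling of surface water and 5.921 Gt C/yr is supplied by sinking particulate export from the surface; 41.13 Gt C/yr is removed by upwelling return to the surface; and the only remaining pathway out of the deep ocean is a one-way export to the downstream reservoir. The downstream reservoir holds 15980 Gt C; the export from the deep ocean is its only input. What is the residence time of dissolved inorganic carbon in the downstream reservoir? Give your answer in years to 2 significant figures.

940 yr

Balance the deep ocean: ΣF_in = 52.16 + 5.921 = 58.081 Gt C/yr.
Export to the downstream reservoir = ΣF_in − (41.13) = 16.951 Gt C/yr.
At steady state the output of the downstream reservoir equals its input, 16.951 Gt C/yr.
τ = M / F = 15980 / 16.951 = 942.7 yr.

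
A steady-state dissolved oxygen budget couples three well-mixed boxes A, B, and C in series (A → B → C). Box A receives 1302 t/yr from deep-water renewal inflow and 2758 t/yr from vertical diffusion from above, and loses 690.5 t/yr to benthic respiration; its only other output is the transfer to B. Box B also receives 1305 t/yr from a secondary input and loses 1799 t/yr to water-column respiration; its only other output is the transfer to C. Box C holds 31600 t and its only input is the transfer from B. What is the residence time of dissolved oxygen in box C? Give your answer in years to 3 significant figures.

11.0 yr

Box A: F(A→B) = (1302 + 2758) − 690.5 = 3369.5 t/yr.
Box B: F(B→C) = (3369.5 + 1305) − 1799 = 2875.5 t/yr.
Box C throughput = its input = 2875.5 t/yr; τ = 31600 / 2875.5 = 10.99 yr.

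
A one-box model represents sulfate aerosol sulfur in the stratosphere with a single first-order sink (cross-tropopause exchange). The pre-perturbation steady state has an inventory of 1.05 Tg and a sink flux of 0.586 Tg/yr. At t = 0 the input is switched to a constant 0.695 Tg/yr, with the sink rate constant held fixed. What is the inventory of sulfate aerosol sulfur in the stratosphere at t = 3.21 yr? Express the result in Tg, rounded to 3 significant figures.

1.21 Tg

Residence time τ = M₀/F₀ = 1.792 yr. The eventual steady state is M_∞ = M₀·(F₁/F₀) = 1.05 × 0.695/0.586 = 1.2453 Tg.
The anomaly ΔM(t) = M(t) − M_∞ decays as ΔM₀·e^(−t/τ) with ΔM₀ = 1.05 − 1.2453 = −0.1953 Tg.
At t = 3.21 yr, e^(−t/τ) = e^(−1.791) = 0.1667, so ΔM = −0.03256 Tg and M = 1.2453 − 0.03256 = 1.2127 Tg.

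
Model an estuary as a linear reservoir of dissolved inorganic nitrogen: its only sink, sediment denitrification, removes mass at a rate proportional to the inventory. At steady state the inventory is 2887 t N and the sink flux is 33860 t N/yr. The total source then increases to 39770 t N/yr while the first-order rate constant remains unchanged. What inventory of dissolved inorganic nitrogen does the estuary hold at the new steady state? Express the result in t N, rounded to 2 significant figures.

Rate constant k = F/M = 33860 / 2887 = 11.73 yr⁻¹.
At the new steady state, source = k·M_new ⇒ M_new = 39770 / 11.73 = 3391 t N.
(Equivalently M_new = M × F_new/F_old = 2887 × 39770/33860.)

3400 t N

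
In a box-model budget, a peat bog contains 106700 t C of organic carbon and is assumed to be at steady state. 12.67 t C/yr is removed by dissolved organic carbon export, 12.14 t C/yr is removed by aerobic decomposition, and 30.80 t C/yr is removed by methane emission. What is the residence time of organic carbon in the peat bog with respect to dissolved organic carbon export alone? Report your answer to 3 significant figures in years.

8420 yr

Residence time with respect to a single sink: τ = M / F_sink.
τ = 106700 / 12.67 = 8421 yr.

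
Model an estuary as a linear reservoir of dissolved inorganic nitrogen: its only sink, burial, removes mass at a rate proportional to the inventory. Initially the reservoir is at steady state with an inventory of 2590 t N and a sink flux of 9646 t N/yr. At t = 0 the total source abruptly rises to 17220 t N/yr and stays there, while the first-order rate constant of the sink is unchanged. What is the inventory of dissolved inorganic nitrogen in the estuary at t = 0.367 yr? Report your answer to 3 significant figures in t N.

4110 t N

Residence time τ = M₀/F₀ = 0.2685 yr. The eventual steady state is M_∞ = M₀·(F₁/F₀) = 2590 × 17220/9646 = 4623.7 t N.
The anomaly ΔM(t) = M(t) − M_∞ decays as ΔM₀·e^(−t/τ) with ΔM₀ = 2590 − 4623.7 = −2034 t N.
At t = 0.367 yr, e^(−t/τ) = e^(−1.367) = 0.2549, so ΔM = −518.4 t N and M = 4623.7 − 518.4 = 4105.2 t N.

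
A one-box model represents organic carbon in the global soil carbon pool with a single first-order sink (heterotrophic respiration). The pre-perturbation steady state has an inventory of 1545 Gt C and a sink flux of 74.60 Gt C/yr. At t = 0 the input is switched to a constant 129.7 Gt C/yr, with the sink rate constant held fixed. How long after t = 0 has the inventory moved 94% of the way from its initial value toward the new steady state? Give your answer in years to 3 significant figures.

58.3 yr

τ = M₀/F₀ = 1545/74.60 = 20.71 yr.
The remaining gap fraction is e^(−t/τ); 94% covered ⇒ e^(−t/τ) = 0.0600.
t = −τ ln(0.0600) = 20.71 × 2.813 = 58.27 yr.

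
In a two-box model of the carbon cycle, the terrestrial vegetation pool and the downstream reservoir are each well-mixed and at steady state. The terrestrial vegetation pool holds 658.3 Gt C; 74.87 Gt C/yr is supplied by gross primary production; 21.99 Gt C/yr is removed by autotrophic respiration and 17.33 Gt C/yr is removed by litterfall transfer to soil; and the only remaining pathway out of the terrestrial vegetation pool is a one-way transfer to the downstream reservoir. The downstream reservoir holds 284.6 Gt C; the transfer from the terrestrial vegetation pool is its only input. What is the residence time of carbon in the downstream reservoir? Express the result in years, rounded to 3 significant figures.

Balance the terrestrial vegetation pool: ΣF_in = 74.870 Gt C/yr.
Transfer to the downstream reservoir = ΣF_in − (21.99 + 17.33) = 35.550 Gt C/yr.
At steady state the output of the downstream reservoir equals its input, 35.550 Gt C/yr.
τ = M / F = 284.6 / 35.550 = 8.006 yr.

8.01 yr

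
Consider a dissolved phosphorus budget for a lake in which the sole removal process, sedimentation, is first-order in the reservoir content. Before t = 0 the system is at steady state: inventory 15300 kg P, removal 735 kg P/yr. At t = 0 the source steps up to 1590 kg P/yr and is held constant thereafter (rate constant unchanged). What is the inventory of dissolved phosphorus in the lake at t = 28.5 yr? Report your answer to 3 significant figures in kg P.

Residence time τ = M₀/F₀ = 20.82 yr. The eventual steady state is M_∞ = M₀·(F₁/F₀) = 15300 × 1590/735 = 33098 kg P.
The anomaly ΔM(t) = M(t) − M_∞ decays as ΔM₀·e^(−t/τ) with ΔM₀ = 15300 − 33098 = −17800 kg P.
At t = 28.5 yr, e^(−t/τ) = e^(−1.369) = 0.2543, so ΔM = −4527 kg P and M = 33098 − 4527 = 28571 kg P.

28600 kg P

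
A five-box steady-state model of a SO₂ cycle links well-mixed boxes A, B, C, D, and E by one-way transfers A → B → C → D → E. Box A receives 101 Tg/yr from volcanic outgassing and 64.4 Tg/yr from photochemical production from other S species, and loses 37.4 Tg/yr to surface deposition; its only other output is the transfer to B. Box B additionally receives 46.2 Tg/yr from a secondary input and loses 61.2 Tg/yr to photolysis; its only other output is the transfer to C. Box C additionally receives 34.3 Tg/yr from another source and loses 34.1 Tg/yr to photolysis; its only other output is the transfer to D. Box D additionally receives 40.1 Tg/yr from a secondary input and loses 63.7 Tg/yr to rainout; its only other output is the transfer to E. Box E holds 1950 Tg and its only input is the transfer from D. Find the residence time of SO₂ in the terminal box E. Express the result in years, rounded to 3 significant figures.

Box A: F(A→B) = (101 + 64.4) − 37.4 = 128.00 Tg/yr.
Box B: F(B→C) = (128.00 + 46.2) − 61.2 = 113.00 Tg/yr.
Box C: F(C→D) = (113.00 + 34.3) − 34.1 = 113.20 Tg/yr.
Box D: F(D→E) = (113.20 + 40.1) − 63.7 = 89.600 Tg/yr.
Box E throughput = its input = 89.600 Tg/yr; τ = 1950 / 89.600 = 21.76 yr.

21.8 yr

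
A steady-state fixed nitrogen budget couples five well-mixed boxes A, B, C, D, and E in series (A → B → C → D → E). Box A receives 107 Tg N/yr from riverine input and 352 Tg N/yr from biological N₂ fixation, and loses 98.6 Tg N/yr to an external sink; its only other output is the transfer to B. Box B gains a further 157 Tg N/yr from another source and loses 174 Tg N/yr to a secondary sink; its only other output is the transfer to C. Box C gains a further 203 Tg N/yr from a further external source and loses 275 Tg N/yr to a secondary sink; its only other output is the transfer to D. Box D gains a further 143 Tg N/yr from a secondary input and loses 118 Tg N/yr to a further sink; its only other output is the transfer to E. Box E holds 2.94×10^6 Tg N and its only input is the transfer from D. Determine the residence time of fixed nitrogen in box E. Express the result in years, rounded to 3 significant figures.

9920 yr

Box A: F(A→B) = (107 + 352) − 98.6 = 360.40 Tg N/yr.
Box B: F(B→C) = (360.40 + 157) − 174 = 343.40 Tg N/yr.
Box C: F(C→D) = (343.40 + 203) − 275 = 271.40 Tg N/yr.
Box D: F(D→E) = (271.40 + 143) − 118 = 296.40 Tg N/yr.
Box E throughput = its input = 296.40 Tg N/yr; τ = 2.94×10^6 / 296.40 = 9919 yr.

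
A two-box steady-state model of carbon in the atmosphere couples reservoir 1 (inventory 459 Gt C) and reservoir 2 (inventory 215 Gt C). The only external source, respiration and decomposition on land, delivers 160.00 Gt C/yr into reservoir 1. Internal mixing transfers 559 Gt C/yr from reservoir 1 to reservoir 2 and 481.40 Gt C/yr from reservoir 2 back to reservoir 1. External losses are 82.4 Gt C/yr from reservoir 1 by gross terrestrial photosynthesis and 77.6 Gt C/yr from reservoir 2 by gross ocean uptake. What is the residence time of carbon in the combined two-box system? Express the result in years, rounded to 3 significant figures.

4.21 yr

For the system as a whole, the A↔B exchange is internal and contributes nothing to the throughput; only the external sinks remove mass.
M_total = 459 + 215 = 674.00 Gt C.
ΣF_external_out = 82.4 + 77.6 = 160.00 Gt C/yr.
τ = M_total / ΣF_ext = 674.00 / 160.00 = 4.213 yr.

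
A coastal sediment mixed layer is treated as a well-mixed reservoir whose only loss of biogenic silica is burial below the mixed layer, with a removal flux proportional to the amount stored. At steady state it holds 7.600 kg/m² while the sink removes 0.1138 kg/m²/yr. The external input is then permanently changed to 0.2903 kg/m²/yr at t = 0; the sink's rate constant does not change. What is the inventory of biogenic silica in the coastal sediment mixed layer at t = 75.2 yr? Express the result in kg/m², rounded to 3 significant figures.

τ = M₀/F₀ = 7.600/0.1138 = 66.78 yr; rate constant k = 1/τ.
New steady state M_∞ = F₁/k = F₁·τ = 0.2903 × 66.78 = 19.387 kg/m².
M(t) = M_∞ + (M₀ − M_∞)·e^(−t/τ); t/τ = 75.2/66.78 = 1.126, so e^(−t/τ) = 0.3243.
M(t) = 19.387 − 11.79 × 0.3243 = 15.564 kg/m².

15.6 kg/m²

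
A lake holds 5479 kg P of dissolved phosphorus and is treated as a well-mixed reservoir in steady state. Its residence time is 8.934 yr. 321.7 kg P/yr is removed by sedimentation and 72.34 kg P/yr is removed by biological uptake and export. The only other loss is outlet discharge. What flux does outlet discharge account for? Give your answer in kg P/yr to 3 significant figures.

Total removal F = M/τ = 5479 / 8.934 = 613.3 kg P/yr.
Outlet discharge = F − (321.7 + 72.34) = 613.3 − 394.0 = 219.2 kg P/yr.

219 kg P/yr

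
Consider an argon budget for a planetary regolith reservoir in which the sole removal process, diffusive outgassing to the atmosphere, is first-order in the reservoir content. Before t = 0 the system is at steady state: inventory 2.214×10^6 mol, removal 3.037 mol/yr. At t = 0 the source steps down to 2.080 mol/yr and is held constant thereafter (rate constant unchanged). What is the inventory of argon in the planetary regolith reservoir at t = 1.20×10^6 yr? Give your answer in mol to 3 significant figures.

The sink rate constant is k = F₀/M₀ = 3.037/2.214×10^6 = 1.372×10^-6 yr⁻¹.
Solving dM/dt = F₁ − kM with M(0) = M₀ gives M(t) = F₁/k + (M₀ − F₁/k)·e^(−kt).
F₁/k = 2.080/1.372×10^-6 = 1.5163×10^6 mol; kt = 1.372×10^-6 × 1.20×10^6 = 1.646, e^(−kt) = 0.1928.
M(1.20×10^6) = 1.5163×10^6 + (2.214×10^6 − 1.5163×10^6) × 0.1928 = 1.5163×10^6 + 134500 = 1.6509×10^6 mol.

1.65×10^6 mol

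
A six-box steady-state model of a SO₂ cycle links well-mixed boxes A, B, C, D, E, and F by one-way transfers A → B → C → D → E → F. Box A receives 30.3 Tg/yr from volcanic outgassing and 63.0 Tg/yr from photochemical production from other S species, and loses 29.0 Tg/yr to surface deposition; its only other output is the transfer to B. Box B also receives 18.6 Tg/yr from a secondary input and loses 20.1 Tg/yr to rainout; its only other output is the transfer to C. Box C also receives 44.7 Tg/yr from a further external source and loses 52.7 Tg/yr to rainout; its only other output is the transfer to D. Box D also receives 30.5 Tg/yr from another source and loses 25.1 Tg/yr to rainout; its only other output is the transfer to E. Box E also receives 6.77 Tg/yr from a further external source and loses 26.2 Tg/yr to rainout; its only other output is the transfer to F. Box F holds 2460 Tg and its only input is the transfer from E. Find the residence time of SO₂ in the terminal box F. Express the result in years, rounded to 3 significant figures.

Box A: F(A→B) = (30.3 + 63.0) − 29.0 = 64.300 Tg/yr.
Box B: F(B→C) = (64.300 + 18.6) − 20.1 = 62.800 Tg/yr.
Box C: F(C→D) = (62.800 + 44.7) − 52.7 = 54.800 Tg/yr.
Box D: F(D→E) = (54.800 + 30.5) − 25.1 = 60.200 Tg/yr.
Box E: F(E→F) = (60.200 + 6.77) − 26.2 = 40.770 Tg/yr.
Box F throughput = its input = 40.770 Tg/yr; τ = 2460 / 40.770 = 60.34 yr.

60.3 yr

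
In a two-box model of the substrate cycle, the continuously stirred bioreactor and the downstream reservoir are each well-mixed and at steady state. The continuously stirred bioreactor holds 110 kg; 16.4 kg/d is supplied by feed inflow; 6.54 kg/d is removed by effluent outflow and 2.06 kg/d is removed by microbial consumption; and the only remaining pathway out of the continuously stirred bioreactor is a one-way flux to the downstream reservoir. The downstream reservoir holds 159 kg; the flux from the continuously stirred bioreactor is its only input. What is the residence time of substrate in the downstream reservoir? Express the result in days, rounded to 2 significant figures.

20 d

Balance the continuously stirred bioreactor: ΣF_in = 16.400 kg/d.
Flux to the downstream reservoir = ΣF_in − (6.54 + 2.06) = 7.8000 kg/d.
At steady state the output of the downstream reservoir equals its input, 7.8000 kg/d.
τ = M / F = 159 / 7.8000 = 20.38 d.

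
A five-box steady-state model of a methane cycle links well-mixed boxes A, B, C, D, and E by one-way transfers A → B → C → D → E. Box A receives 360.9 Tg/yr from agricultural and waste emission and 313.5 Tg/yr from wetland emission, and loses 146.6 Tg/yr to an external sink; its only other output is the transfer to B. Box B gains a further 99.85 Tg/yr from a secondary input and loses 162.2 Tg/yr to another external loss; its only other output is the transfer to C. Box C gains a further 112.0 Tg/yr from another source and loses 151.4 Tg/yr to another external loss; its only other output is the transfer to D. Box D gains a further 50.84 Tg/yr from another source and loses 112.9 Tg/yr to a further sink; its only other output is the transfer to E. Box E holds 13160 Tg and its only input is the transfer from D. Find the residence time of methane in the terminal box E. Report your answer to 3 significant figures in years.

Box A: F(A→B) = (360.9 + 313.5) − 146.6 = 527.80 Tg/yr.
Box B: F(B→C) = (527.80 + 99.85) − 162.2 = 465.45 Tg/yr.
Box C: F(C→D) = (465.45 + 112.0) − 151.4 = 426.05 Tg/yr.
Box D: F(D→E) = (426.05 + 50.84) − 112.9 = 363.99 Tg/yr.
Box E throughput = its input = 363.99 Tg/yr; τ = 13160 / 363.99 = 36.15 yr.

36.2 yr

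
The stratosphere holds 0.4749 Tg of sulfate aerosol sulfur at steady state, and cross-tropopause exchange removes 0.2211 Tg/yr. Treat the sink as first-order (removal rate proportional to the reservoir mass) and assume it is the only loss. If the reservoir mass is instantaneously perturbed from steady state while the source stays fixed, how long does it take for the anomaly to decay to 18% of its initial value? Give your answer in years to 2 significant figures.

3.7 yr

For a linear reservoir the anomaly decays as exp(−t/τ) with τ = M/F = 0.4749/0.2211 = 2.148 yr.
exp(−t/τ) = 0.18 ⇒ t = −τ ln(0.18) = 2.148 × 1.715 = 3.683 yr.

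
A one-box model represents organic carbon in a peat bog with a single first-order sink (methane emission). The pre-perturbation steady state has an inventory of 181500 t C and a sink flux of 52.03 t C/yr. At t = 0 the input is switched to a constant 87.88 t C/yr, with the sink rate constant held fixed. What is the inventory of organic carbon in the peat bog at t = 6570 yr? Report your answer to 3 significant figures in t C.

288000 t C

τ = M₀/F₀ = 181500/52.03 = 3488 yr; rate constant k = 1/τ.
New steady state M_∞ = F₁/k = F₁·τ = 87.88 × 3488 = 306560 t C.
M(t) = M_∞ + (M₀ − M_∞)·e^(−t/τ); t/τ = 6570/3488 = 1.883, so e^(−t/τ) = 0.1521.
M(t) = 306560 − 125100 × 0.1521 = 287540 t C.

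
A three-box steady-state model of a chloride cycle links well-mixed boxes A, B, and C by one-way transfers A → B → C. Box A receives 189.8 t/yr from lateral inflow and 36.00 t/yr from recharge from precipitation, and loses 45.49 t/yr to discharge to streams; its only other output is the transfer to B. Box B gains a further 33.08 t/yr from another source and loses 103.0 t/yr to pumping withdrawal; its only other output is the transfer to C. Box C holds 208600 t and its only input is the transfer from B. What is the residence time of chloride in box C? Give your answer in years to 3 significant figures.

Box A: F(A→B) = (189.8 + 36.00) − 45.49 = 180.31 t/yr.
Box B: F(B→C) = (180.31 + 33.08) − 103.0 = 110.39 t/yr.
Box C throughput = its input = 110.39 t/yr; τ = 208600 / 110.39 = 1890 yr.

1890 yr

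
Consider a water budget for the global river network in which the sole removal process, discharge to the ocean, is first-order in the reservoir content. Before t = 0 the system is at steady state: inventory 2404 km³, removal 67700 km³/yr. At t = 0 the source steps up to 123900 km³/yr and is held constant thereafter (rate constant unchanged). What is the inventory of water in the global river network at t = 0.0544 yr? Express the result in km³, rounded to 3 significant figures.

τ = M₀/F₀ = 2404/67700 = 0.03551 yr; rate constant k = 1/τ.
New steady state M_∞ = F₁/k = F₁·τ = 123900 × 0.03551 = 4399.6 km³.
M(t) = M_∞ + (M₀ − M_∞)·e^(−t/τ); t/τ = 0.0544/0.03551 = 1.532, so e^(−t/τ) = 0.2161.
M(t) = 4399.6 − 1996 × 0.2161 = 3968.4 km³.

3970 km³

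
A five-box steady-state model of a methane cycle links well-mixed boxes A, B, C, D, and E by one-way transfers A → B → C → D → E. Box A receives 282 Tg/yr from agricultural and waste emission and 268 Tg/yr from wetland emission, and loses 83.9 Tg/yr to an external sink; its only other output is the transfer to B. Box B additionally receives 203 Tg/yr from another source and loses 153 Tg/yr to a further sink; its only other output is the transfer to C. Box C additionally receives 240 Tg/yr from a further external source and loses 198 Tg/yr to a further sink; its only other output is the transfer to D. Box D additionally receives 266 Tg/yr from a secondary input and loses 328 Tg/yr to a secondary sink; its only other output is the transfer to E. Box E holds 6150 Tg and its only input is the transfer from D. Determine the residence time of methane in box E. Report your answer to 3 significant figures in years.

Box A: F(A→B) = (282 + 268) − 83.9 = 466.10 Tg/yr.
Box B: F(B→C) = (466.10 + 203) − 153 = 516.10 Tg/yr.
Box C: F(C→D) = (516.10 + 240) − 198 = 558.10 Tg/yr.
Box D: F(D→E) = (558.10 + 266) − 328 = 496.10 Tg/yr.
Box E throughput = its input = 496.10 Tg/yr; τ = 6150 / 496.10 = 12.40 yr.

12.4 yr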